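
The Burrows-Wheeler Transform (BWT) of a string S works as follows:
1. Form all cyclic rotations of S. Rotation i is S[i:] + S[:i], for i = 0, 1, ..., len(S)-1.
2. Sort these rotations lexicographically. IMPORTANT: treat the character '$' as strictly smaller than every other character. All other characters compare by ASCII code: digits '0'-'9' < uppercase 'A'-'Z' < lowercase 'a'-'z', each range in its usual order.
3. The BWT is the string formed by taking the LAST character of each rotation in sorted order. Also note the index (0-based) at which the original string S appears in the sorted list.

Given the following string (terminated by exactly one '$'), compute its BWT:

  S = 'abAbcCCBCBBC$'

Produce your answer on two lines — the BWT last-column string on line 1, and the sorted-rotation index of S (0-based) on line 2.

All 13 rotations (rotation i = S[i:]+S[:i]):
  rot[0] = abAbcCCBCBBC$
  rot[1] = bAbcCCBCBBC$a
  rot[2] = AbcCCBCBBC$ab
  rot[3] = bcCCBCBBC$abA
  rot[4] = cCCBCBBC$abAb
  rot[5] = CCBCBBC$abAbc
  rot[6] = CBCBBC$abAbcC
  rot[7] = BCBBC$abAbcCC
  rot[8] = CBBC$abAbcCCB
  rot[9] = BBC$abAbcCCBC
  rot[10] = BC$abAbcCCBCB
  rot[11] = C$abAbcCCBCBB
  rot[12] = $abAbcCCBCBBC
Sorted (with $ < everything):
  sorted[0] = $abAbcCCBCBBC  (last char: 'C')
  sorted[1] = AbcCCBCBBC$ab  (last char: 'b')
  sorted[2] = BBC$abAbcCCBC  (last char: 'C')
  sorted[3] = BC$abAbcCCBCB  (last char: 'B')
  sorted[4] = BCBBC$abAbcCC  (last char: 'C')
  sorted[5] = C$abAbcCCBCBB  (last char: 'B')
  sorted[6] = CBBC$abAbcCCB  (last char: 'B')
  sorted[7] = CBCBBC$abAbcC  (last char: 'C')
  sorted[8] = CCBCBBC$abAbc  (last char: 'c')
  sorted[9] = abAbcCCBCBBC$  (last char: '$')
  sorted[10] = bAbcCCBCBBC$a  (last char: 'a')
  sorted[11] = bcCCBCBBC$abA  (last char: 'A')
  sorted[12] = cCCBCBBC$abAb  (last char: 'b')
Last column: CbCBCBBCc$aAb
Original string S is at sorted index 9

Answer: CbCBCBBCc$aAb
9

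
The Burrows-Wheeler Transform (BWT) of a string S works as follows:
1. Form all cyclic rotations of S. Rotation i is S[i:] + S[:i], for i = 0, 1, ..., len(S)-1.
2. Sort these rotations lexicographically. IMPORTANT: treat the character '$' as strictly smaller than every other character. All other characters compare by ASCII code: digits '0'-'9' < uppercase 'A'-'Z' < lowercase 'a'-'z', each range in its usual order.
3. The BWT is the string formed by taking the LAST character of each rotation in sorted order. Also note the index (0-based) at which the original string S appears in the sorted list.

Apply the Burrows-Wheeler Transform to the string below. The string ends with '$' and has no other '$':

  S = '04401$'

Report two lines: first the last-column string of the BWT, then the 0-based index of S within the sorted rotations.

All 6 rotations (rotation i = S[i:]+S[:i]):
  rot[0] = 04401$
  rot[1] = 4401$0
  rot[2] = 401$04
  rot[3] = 01$044
  rot[4] = 1$0440
  rot[5] = $04401
Sorted (with $ < everything):
  sorted[0] = $04401  (last char: '1')
  sorted[1] = 01$044  (last char: '4')
  sorted[2] = 04401$  (last char: '$')
  sorted[3] = 1$0440  (last char: '0')
  sorted[4] = 401$04  (last char: '4')
  sorted[5] = 4401$0  (last char: '0')
Last column: 14$040
Original string S is at sorted index 2

Answer: 14$040
2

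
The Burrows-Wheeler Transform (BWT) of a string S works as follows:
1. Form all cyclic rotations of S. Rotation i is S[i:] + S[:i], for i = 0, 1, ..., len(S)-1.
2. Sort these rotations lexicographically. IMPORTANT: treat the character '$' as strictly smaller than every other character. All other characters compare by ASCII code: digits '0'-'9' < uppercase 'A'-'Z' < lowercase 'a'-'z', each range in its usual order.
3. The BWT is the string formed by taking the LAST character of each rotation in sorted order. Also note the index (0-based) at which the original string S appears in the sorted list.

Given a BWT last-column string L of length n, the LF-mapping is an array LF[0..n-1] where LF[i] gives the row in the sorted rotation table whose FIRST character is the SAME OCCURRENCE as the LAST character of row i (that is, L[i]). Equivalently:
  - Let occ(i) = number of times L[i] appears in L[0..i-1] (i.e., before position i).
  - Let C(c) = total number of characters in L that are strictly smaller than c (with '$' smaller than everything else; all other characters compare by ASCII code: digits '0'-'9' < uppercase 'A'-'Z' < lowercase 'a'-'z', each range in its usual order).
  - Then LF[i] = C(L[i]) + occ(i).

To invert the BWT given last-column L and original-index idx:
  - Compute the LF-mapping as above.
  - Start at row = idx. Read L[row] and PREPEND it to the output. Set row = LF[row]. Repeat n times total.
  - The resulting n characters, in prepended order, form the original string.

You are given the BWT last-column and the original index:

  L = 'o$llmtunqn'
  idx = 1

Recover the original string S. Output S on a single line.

Answer: llmnqtnuo$

Derivation:
LF mapping: 6 0 1 2 3 8 9 4 7 5
Walk LF starting at row 1, prepending L[row]:
  step 1: row=1, L[1]='$', prepend. Next row=LF[1]=0
  step 2: row=0, L[0]='o', prepend. Next row=LF[0]=6
  step 3: row=6, L[6]='u', prepend. Next row=LF[6]=9
  step 4: row=9, L[9]='n', prepend. Next row=LF[9]=5
  step 5: row=5, L[5]='t', prepend. Next row=LF[5]=8
  step 6: row=8, L[8]='q', prepend. Next row=LF[8]=7
  step 7: row=7, L[7]='n', prepend. Next row=LF[7]=4
  step 8: row=4, L[4]='m', prepend. Next row=LF[4]=3
  step 9: row=3, L[3]='l', prepend. Next row=LF[3]=2
  step 10: row=2, L[2]='l', prepend. Next row=LF[2]=1
Reversed output: llmnqtnuo$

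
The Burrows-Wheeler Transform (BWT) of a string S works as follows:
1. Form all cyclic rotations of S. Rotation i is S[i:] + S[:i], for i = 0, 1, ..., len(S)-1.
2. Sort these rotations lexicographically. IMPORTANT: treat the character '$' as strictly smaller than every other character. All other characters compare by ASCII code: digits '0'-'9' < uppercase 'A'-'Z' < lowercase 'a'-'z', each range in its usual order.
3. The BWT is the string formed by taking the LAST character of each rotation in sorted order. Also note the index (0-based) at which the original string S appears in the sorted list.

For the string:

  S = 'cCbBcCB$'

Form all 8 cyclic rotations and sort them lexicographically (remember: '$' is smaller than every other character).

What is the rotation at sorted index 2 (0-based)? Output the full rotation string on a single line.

Answer: BcCB$cCb

Derivation:
All 8 rotations (rotation i = S[i:]+S[:i]):
  rot[0] = cCbBcCB$
  rot[1] = CbBcCB$c
  rot[2] = bBcCB$cC
  rot[3] = BcCB$cCb
  rot[4] = cCB$cCbB
  rot[5] = CB$cCbBc
  rot[6] = B$cCbBcC
  rot[7] = $cCbBcCB
Sorted (with $ < everything):
  sorted[0] = $cCbBcCB
  sorted[1] = B$cCbBcC
  sorted[2] = BcCB$cCb
  sorted[3] = CB$cCbBc
  sorted[4] = CbBcCB$c
  sorted[5] = bBcCB$cC
  sorted[6] = cCB$cCbB
  sorted[7] = cCbBcCB$
sorted[2] = BcCB$cCb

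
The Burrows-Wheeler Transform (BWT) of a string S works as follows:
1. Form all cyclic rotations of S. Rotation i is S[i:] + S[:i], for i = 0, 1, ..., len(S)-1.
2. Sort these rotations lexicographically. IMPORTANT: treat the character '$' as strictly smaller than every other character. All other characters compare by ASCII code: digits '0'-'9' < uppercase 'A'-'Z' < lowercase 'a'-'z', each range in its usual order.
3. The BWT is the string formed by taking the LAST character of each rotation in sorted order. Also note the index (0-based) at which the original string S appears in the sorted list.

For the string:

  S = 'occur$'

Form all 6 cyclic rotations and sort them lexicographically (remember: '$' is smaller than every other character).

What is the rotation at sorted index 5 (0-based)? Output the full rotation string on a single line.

Answer: ur$occ

Derivation:
All 6 rotations (rotation i = S[i:]+S[:i]):
  rot[0] = occur$
  rot[1] = ccur$o
  rot[2] = cur$oc
  rot[3] = ur$occ
  rot[4] = r$occu
  rot[5] = $occur
Sorted (with $ < everything):
  sorted[0] = $occur
  sorted[1] = ccur$o
  sorted[2] = cur$oc
  sorted[3] = occur$
  sorted[4] = r$occu
  sorted[5] = ur$occ
sorted[5] = ur$occ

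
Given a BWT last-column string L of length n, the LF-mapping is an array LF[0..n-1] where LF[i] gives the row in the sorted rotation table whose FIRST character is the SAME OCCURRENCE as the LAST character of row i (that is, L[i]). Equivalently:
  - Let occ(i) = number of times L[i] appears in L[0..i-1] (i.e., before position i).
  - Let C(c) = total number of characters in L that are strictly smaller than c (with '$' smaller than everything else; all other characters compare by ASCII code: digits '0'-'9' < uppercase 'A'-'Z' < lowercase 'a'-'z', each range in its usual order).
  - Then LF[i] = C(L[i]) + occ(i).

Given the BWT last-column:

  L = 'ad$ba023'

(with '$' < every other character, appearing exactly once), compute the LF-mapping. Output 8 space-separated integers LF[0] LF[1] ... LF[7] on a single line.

Char counts: '$':1, '0':1, '2':1, '3':1, 'a':2, 'b':1, 'd':1
C (first-col start): C('$')=0, C('0')=1, C('2')=2, C('3')=3, C('a')=4, C('b')=6, C('d')=7
L[0]='a': occ=0, LF[0]=C('a')+0=4+0=4
L[1]='d': occ=0, LF[1]=C('d')+0=7+0=7
L[2]='$': occ=0, LF[2]=C('$')+0=0+0=0
L[3]='b': occ=0, LF[3]=C('b')+0=6+0=6
L[4]='a': occ=1, LF[4]=C('a')+1=4+1=5
L[5]='0': occ=0, LF[5]=C('0')+0=1+0=1
L[6]='2': occ=0, LF[6]=C('2')+0=2+0=2
L[7]='3': occ=0, LF[7]=C('3')+0=3+0=3

Answer: 4 7 0 6 5 1 2 3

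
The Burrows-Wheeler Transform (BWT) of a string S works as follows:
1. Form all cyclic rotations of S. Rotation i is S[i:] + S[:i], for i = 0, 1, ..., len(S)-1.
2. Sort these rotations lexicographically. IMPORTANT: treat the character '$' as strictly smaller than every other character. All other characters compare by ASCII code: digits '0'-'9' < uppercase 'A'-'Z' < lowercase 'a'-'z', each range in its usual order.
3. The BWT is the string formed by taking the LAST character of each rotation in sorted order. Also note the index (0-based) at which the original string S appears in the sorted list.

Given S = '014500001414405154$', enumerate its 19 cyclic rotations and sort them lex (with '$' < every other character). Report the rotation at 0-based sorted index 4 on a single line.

Answer: 01414405154$0145000

Derivation:
All 19 rotations (rotation i = S[i:]+S[:i]):
  rot[0] = 014500001414405154$
  rot[1] = 14500001414405154$0
  rot[2] = 4500001414405154$01
  rot[3] = 500001414405154$014
  rot[4] = 00001414405154$0145
  rot[5] = 0001414405154$01450
  rot[6] = 001414405154$014500
  rot[7] = 01414405154$0145000
  rot[8] = 1414405154$01450000
  rot[9] = 414405154$014500001
  rot[10] = 14405154$0145000014
  rot[11] = 4405154$01450000141
  rot[12] = 405154$014500001414
  rot[13] = 05154$0145000014144
  rot[14] = 5154$01450000141440
  rot[15] = 154$014500001414405
  rot[16] = 54$0145000014144051
  rot[17] = 4$01450000141440515
  rot[18] = $014500001414405154
Sorted (with $ < everything):
  sorted[0] = $014500001414405154
  sorted[1] = 00001414405154$0145
  sorted[2] = 0001414405154$01450
  sorted[3] = 001414405154$014500
  sorted[4] = 01414405154$0145000
  sorted[5] = 014500001414405154$
  sorted[6] = 05154$0145000014144
  sorted[7] = 1414405154$01450000
  sorted[8] = 14405154$0145000014
  sorted[9] = 14500001414405154$0
  sorted[10] = 154$014500001414405
  sorted[11] = 4$01450000141440515
  sorted[12] = 405154$014500001414
  sorted[13] = 414405154$014500001
  sorted[14] = 4405154$01450000141
  sorted[15] = 4500001414405154$01
  sorted[16] = 500001414405154$014
  sorted[17] = 5154$01450000141440
  sorted[18] = 54$0145000014144051
sorted[4] = 01414405154$0145000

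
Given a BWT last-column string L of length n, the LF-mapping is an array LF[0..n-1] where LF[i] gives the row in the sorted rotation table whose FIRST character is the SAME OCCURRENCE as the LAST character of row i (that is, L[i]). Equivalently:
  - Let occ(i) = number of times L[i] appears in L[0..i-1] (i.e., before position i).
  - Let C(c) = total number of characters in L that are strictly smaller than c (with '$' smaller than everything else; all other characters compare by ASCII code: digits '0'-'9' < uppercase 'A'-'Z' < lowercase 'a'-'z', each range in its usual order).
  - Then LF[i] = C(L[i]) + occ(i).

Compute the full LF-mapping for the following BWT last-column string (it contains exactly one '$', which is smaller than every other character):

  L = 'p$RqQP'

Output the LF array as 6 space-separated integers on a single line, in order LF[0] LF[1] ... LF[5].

Char counts: '$':1, 'P':1, 'Q':1, 'R':1, 'p':1, 'q':1
C (first-col start): C('$')=0, C('P')=1, C('Q')=2, C('R')=3, C('p')=4, C('q')=5
L[0]='p': occ=0, LF[0]=C('p')+0=4+0=4
L[1]='$': occ=0, LF[1]=C('$')+0=0+0=0
L[2]='R': occ=0, LF[2]=C('R')+0=3+0=3
L[3]='q': occ=0, LF[3]=C('q')+0=5+0=5
L[4]='Q': occ=0, LF[4]=C('Q')+0=2+0=2
L[5]='P': occ=0, LF[5]=C('P')+0=1+0=1

Answer: 4 0 3 5 2 1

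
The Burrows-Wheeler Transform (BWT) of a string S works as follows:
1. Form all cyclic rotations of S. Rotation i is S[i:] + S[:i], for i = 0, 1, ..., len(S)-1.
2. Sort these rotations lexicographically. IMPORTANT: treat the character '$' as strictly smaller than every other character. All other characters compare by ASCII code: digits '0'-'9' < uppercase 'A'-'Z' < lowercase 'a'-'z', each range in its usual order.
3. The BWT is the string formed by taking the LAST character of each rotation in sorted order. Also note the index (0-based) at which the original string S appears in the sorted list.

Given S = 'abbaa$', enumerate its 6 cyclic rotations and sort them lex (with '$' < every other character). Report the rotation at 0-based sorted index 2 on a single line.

Answer: aa$abb

Derivation:
All 6 rotations (rotation i = S[i:]+S[:i]):
  rot[0] = abbaa$
  rot[1] = bbaa$a
  rot[2] = baa$ab
  rot[3] = aa$abb
  rot[4] = a$abba
  rot[5] = $abbaa
Sorted (with $ < everything):
  sorted[0] = $abbaa
  sorted[1] = a$abba
  sorted[2] = aa$abb
  sorted[3] = abbaa$
  sorted[4] = baa$ab
  sorted[5] = bbaa$a
sorted[2] = aa$abb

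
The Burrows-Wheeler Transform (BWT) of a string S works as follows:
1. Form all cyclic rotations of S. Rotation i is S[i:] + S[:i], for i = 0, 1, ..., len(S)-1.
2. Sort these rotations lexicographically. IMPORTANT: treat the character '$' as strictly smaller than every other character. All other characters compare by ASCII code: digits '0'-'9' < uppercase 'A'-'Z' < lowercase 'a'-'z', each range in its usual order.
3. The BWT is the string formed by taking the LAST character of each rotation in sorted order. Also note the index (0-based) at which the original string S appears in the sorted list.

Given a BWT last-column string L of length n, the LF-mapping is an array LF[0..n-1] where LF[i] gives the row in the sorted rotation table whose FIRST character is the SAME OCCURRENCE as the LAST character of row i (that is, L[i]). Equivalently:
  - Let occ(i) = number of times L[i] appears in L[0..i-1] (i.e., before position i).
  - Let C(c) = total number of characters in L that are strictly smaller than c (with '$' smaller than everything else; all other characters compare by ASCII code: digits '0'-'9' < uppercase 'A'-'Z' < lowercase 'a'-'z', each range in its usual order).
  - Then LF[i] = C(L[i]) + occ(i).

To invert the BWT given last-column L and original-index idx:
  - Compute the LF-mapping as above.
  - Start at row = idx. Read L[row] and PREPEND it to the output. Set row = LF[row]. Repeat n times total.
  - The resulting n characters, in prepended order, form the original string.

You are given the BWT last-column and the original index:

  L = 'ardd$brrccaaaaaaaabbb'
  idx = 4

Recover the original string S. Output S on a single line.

LF mapping: 1 18 16 17 0 10 19 20 14 15 2 3 4 5 6 7 8 9 11 12 13
Walk LF starting at row 4, prepending L[row]:
  step 1: row=4, L[4]='$', prepend. Next row=LF[4]=0
  step 2: row=0, L[0]='a', prepend. Next row=LF[0]=1
  step 3: row=1, L[1]='r', prepend. Next row=LF[1]=18
  step 4: row=18, L[18]='b', prepend. Next row=LF[18]=11
  step 5: row=11, L[11]='a', prepend. Next row=LF[11]=3
  step 6: row=3, L[3]='d', prepend. Next row=LF[3]=17
  step 7: row=17, L[17]='a', prepend. Next row=LF[17]=9
  step 8: row=9, L[9]='c', prepend. Next row=LF[9]=15
  step 9: row=15, L[15]='a', prepend. Next row=LF[15]=7
  step 10: row=7, L[7]='r', prepend. Next row=LF[7]=20
  step 11: row=20, L[20]='b', prepend. Next row=LF[20]=13
  step 12: row=13, L[13]='a', prepend. Next row=LF[13]=5
  step 13: row=5, L[5]='b', prepend. Next row=LF[5]=10
  step 14: row=10, L[10]='a', prepend. Next row=LF[10]=2
  step 15: row=2, L[2]='d', prepend. Next row=LF[2]=16
  step 16: row=16, L[16]='a', prepend. Next row=LF[16]=8
  step 17: row=8, L[8]='c', prepend. Next row=LF[8]=14
  step 18: row=14, L[14]='a', prepend. Next row=LF[14]=6
  step 19: row=6, L[6]='r', prepend. Next row=LF[6]=19
  step 20: row=19, L[19]='b', prepend. Next row=LF[19]=12
  step 21: row=12, L[12]='a', prepend. Next row=LF[12]=4
Reversed output: abracadababracadabra$

Answer: abracadababracadabra$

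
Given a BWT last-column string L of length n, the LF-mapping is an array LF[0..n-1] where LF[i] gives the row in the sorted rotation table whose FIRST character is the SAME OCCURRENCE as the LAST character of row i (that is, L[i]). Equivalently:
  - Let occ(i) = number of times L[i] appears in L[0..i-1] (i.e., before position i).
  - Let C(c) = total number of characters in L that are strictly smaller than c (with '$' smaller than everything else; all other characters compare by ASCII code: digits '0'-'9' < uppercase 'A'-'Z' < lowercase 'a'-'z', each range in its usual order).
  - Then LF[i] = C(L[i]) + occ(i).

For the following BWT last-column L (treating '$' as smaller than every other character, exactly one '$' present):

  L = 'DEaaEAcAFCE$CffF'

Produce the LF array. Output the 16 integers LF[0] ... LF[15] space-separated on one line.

Answer: 5 6 11 12 7 1 13 2 9 3 8 0 4 14 15 10

Derivation:
Char counts: '$':1, 'A':2, 'C':2, 'D':1, 'E':3, 'F':2, 'a':2, 'c':1, 'f':2
C (first-col start): C('$')=0, C('A')=1, C('C')=3, C('D')=5, C('E')=6, C('F')=9, C('a')=11, C('c')=13, C('f')=14
L[0]='D': occ=0, LF[0]=C('D')+0=5+0=5
L[1]='E': occ=0, LF[1]=C('E')+0=6+0=6
L[2]='a': occ=0, LF[2]=C('a')+0=11+0=11
L[3]='a': occ=1, LF[3]=C('a')+1=11+1=12
L[4]='E': occ=1, LF[4]=C('E')+1=6+1=7
L[5]='A': occ=0, LF[5]=C('A')+0=1+0=1
L[6]='c': occ=0, LF[6]=C('c')+0=13+0=13
L[7]='A': occ=1, LF[7]=C('A')+1=1+1=2
L[8]='F': occ=0, LF[8]=C('F')+0=9+0=9
L[9]='C': occ=0, LF[9]=C('C')+0=3+0=3
L[10]='E': occ=2, LF[10]=C('E')+2=6+2=8
L[11]='$': occ=0, LF[11]=C('$')+0=0+0=0
L[12]='C': occ=1, LF[12]=C('C')+1=3+1=4
L[13]='f': occ=0, LF[13]=C('f')+0=14+0=14
L[14]='f': occ=1, LF[14]=C('f')+1=14+1=15
L[15]='F': occ=1, LF[15]=C('F')+1=9+1=10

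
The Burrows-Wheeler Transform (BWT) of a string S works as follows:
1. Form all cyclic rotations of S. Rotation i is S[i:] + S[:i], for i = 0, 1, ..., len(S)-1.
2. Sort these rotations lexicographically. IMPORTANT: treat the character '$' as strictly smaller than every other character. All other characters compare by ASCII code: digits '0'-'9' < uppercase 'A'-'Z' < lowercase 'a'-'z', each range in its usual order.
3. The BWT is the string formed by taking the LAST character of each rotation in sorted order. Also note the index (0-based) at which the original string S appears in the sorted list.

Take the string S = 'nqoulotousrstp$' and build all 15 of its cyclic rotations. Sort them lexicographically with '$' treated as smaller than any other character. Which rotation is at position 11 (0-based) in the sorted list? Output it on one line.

Answer: tousrstp$nqoulo

Derivation:
All 15 rotations (rotation i = S[i:]+S[:i]):
  rot[0] = nqoulotousrstp$
  rot[1] = qoulotousrstp$n
  rot[2] = oulotousrstp$nq
  rot[3] = ulotousrstp$nqo
  rot[4] = lotousrstp$nqou
  rot[5] = otousrstp$nqoul
  rot[6] = tousrstp$nqoulo
  rot[7] = ousrstp$nqoulot
  rot[8] = usrstp$nqouloto
  rot[9] = srstp$nqoulotou
  rot[10] = rstp$nqoulotous
  rot[11] = stp$nqoulotousr
  rot[12] = tp$nqoulotousrs
  rot[13] = p$nqoulotousrst
  rot[14] = $nqoulotousrstp
Sorted (with $ < everything):
  sorted[0] = $nqoulotousrstp
  sorted[1] = lotousrstp$nqou
  sorted[2] = nqoulotousrstp$
  sorted[3] = otousrstp$nqoul
  sorted[4] = oulotousrstp$nq
  sorted[5] = ousrstp$nqoulot
  sorted[6] = p$nqoulotousrst
  sorted[7] = qoulotousrstp$n
  sorted[8] = rstp$nqoulotous
  sorted[9] = srstp$nqoulotou
  sorted[10] = stp$nqoulotousr
  sorted[11] = tousrstp$nqoulo
  sorted[12] = tp$nqoulotousrs
  sorted[13] = ulotousrstp$nqo
  sorted[14] = usrstp$nqouloto
sorted[11] = tousrstp$nqoulo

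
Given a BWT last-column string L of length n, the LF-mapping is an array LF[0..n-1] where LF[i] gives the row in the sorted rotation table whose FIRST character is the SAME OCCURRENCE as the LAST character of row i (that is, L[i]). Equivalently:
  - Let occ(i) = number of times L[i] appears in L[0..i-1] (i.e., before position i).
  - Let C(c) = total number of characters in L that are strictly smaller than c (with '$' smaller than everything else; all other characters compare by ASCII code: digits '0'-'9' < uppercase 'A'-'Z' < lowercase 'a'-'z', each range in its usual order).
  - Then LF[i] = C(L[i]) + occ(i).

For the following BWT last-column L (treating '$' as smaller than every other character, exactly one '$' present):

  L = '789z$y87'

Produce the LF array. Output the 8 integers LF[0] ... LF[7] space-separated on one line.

Char counts: '$':1, '7':2, '8':2, '9':1, 'y':1, 'z':1
C (first-col start): C('$')=0, C('7')=1, C('8')=3, C('9')=5, C('y')=6, C('z')=7
L[0]='7': occ=0, LF[0]=C('7')+0=1+0=1
L[1]='8': occ=0, LF[1]=C('8')+0=3+0=3
L[2]='9': occ=0, LF[2]=C('9')+0=5+0=5
L[3]='z': occ=0, LF[3]=C('z')+0=7+0=7
L[4]='$': occ=0, LF[4]=C('$')+0=0+0=0
L[5]='y': occ=0, LF[5]=C('y')+0=6+0=6
L[6]='8': occ=1, LF[6]=C('8')+1=3+1=4
L[7]='7': occ=1, LF[7]=C('7')+1=1+1=2

Answer: 1 3 5 7 0 6 4 2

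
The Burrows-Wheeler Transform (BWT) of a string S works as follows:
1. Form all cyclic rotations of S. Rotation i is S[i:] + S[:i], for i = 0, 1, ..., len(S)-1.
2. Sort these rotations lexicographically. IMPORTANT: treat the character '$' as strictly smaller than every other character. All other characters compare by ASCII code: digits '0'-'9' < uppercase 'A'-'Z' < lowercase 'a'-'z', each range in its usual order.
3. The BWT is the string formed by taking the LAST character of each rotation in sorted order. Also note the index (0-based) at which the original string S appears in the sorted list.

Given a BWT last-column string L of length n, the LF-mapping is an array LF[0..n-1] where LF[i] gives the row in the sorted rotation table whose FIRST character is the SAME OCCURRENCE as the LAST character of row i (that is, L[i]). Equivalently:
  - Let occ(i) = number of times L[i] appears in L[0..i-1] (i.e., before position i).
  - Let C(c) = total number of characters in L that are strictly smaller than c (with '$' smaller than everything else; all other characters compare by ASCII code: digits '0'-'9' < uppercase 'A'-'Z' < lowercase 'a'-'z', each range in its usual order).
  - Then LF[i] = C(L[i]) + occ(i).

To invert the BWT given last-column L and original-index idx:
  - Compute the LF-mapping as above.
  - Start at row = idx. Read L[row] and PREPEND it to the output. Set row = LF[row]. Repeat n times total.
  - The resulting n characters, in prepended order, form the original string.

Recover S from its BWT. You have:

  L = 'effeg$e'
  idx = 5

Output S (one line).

Answer: feegfe$

Derivation:
LF mapping: 1 4 5 2 6 0 3
Walk LF starting at row 5, prepending L[row]:
  step 1: row=5, L[5]='$', prepend. Next row=LF[5]=0
  step 2: row=0, L[0]='e', prepend. Next row=LF[0]=1
  step 3: row=1, L[1]='f', prepend. Next row=LF[1]=4
  step 4: row=4, L[4]='g', prepend. Next row=LF[4]=6
  step 5: row=6, L[6]='e', prepend. Next row=LF[6]=3
  step 6: row=3, L[3]='e', prepend. Next row=LF[3]=2
  step 7: row=2, L[2]='f', prepend. Next row=LF[2]=5
Reversed output: feegfe$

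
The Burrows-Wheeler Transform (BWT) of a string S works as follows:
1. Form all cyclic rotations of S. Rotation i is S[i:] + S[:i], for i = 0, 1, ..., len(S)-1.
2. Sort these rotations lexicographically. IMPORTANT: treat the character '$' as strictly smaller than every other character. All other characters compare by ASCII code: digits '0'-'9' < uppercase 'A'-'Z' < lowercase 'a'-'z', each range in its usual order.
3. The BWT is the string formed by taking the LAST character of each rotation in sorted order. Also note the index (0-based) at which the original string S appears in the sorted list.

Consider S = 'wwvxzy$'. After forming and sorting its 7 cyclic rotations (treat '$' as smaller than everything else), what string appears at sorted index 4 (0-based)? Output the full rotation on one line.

Answer: xzy$wwv

Derivation:
All 7 rotations (rotation i = S[i:]+S[:i]):
  rot[0] = wwvxzy$
  rot[1] = wvxzy$w
  rot[2] = vxzy$ww
  rot[3] = xzy$wwv
  rot[4] = zy$wwvx
  rot[5] = y$wwvxz
  rot[6] = $wwvxzy
Sorted (with $ < everything):
  sorted[0] = $wwvxzy
  sorted[1] = vxzy$ww
  sorted[2] = wvxzy$w
  sorted[3] = wwvxzy$
  sorted[4] = xzy$wwv
  sorted[5] = y$wwvxz
  sorted[6] = zy$wwvx
sorted[4] = xzy$wwv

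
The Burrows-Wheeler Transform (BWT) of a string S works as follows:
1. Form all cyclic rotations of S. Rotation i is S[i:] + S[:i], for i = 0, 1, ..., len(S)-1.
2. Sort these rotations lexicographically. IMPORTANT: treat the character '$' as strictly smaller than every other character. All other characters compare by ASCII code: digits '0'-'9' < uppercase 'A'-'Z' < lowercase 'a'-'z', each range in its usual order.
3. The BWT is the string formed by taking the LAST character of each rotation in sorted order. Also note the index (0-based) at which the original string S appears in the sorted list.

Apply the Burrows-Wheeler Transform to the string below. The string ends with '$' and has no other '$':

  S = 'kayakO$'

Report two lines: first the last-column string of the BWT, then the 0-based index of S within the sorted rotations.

Answer: Okyka$a
5

Derivation:
All 7 rotations (rotation i = S[i:]+S[:i]):
  rot[0] = kayakO$
  rot[1] = ayakO$k
  rot[2] = yakO$ka
  rot[3] = akO$kay
  rot[4] = kO$kaya
  rot[5] = O$kayak
  rot[6] = $kayakO
Sorted (with $ < everything):
  sorted[0] = $kayakO  (last char: 'O')
  sorted[1] = O$kayak  (last char: 'k')
  sorted[2] = akO$kay  (last char: 'y')
  sorted[3] = ayakO$k  (last char: 'k')
  sorted[4] = kO$kaya  (last char: 'a')
  sorted[5] = kayakO$  (last char: '$')
  sorted[6] = yakO$ka  (last char: 'a')
Last column: Okyka$a
Original string S is at sorted index 5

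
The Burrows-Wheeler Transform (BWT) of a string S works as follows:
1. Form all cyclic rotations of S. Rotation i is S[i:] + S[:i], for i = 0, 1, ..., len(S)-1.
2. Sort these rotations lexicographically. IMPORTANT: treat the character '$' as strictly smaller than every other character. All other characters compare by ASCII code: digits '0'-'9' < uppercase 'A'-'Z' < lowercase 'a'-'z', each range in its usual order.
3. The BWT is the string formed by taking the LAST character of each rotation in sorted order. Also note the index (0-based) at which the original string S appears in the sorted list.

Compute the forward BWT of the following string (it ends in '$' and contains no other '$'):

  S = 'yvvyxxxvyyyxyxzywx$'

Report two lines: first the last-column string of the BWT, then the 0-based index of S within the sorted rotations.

All 19 rotations (rotation i = S[i:]+S[:i]):
  rot[0] = yvvyxxxvyyyxyxzywx$
  rot[1] = vvyxxxvyyyxyxzywx$y
  rot[2] = vyxxxvyyyxyxzywx$yv
  rot[3] = yxxxvyyyxyxzywx$yvv
  rot[4] = xxxvyyyxyxzywx$yvvy
  rot[5] = xxvyyyxyxzywx$yvvyx
  rot[6] = xvyyyxyxzywx$yvvyxx
  rot[7] = vyyyxyxzywx$yvvyxxx
  rot[8] = yyyxyxzywx$yvvyxxxv
  rot[9] = yyxyxzywx$yvvyxxxvy
  rot[10] = yxyxzywx$yvvyxxxvyy
  rot[11] = xyxzywx$yvvyxxxvyyy
  rot[12] = yxzywx$yvvyxxxvyyyx
  rot[13] = xzywx$yvvyxxxvyyyxy
  rot[14] = zywx$yvvyxxxvyyyxyx
  rot[15] = ywx$yvvyxxxvyyyxyxz
  rot[16] = wx$yvvyxxxvyyyxyxzy
  rot[17] = x$yvvyxxxvyyyxyxzyw
  rot[18] = $yvvyxxxvyyyxyxzywx
Sorted (with $ < everything):
  sorted[0] = $yvvyxxxvyyyxyxzywx  (last char: 'x')
  sorted[1] = vvyxxxvyyyxyxzywx$y  (last char: 'y')
  sorted[2] = vyxxxvyyyxyxzywx$yv  (last char: 'v')
  sorted[3] = vyyyxyxzywx$yvvyxxx  (last char: 'x')
  sorted[4] = wx$yvvyxxxvyyyxyxzy  (last char: 'y')
  sorted[5] = x$yvvyxxxvyyyxyxzyw  (last char: 'w')
  sorted[6] = xvyyyxyxzywx$yvvyxx  (last char: 'x')
  sorted[7] = xxvyyyxyxzywx$yvvyx  (last char: 'x')
  sorted[8] = xxxvyyyxyxzywx$yvvy  (last char: 'y')
  sorted[9] = xyxzywx$yvvyxxxvyyy  (last char: 'y')
  sorted[10] = xzywx$yvvyxxxvyyyxy  (last char: 'y')
  sorted[11] = yvvyxxxvyyyxyxzywx$  (last char: '$')
  sorted[12] = ywx$yvvyxxxvyyyxyxz  (last char: 'z')
  sorted[13] = yxxxvyyyxyxzywx$yvv  (last char: 'v')
  sorted[14] = yxyxzywx$yvvyxxxvyy  (last char: 'y')
  sorted[15] = yxzywx$yvvyxxxvyyyx  (last char: 'x')
  sorted[16] = yyxyxzywx$yvvyxxxvy  (last char: 'y')
  sorted[17] = yyyxyxzywx$yvvyxxxv  (last char: 'v')
  sorted[18] = zywx$yvvyxxxvyyyxyx  (last char: 'x')
Last column: xyvxywxxyyy$zvyxyvx
Original string S is at sorted index 11

Answer: xyvxywxxyyy$zvyxyvx
11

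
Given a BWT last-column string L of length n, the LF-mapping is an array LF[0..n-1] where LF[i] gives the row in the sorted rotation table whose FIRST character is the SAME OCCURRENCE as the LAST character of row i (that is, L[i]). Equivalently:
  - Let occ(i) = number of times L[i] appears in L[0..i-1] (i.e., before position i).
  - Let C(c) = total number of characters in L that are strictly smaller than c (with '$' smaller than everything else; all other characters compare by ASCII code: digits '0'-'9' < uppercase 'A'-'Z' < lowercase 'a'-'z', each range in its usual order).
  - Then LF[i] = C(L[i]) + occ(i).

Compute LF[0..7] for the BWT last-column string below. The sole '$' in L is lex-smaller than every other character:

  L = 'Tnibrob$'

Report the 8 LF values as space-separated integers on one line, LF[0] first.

Answer: 1 5 4 2 7 6 3 0

Derivation:
Char counts: '$':1, 'T':1, 'b':2, 'i':1, 'n':1, 'o':1, 'r':1
C (first-col start): C('$')=0, C('T')=1, C('b')=2, C('i')=4, C('n')=5, C('o')=6, C('r')=7
L[0]='T': occ=0, LF[0]=C('T')+0=1+0=1
L[1]='n': occ=0, LF[1]=C('n')+0=5+0=5
L[2]='i': occ=0, LF[2]=C('i')+0=4+0=4
L[3]='b': occ=0, LF[3]=C('b')+0=2+0=2
L[4]='r': occ=0, LF[4]=C('r')+0=7+0=7
L[5]='o': occ=0, LF[5]=C('o')+0=6+0=6
L[6]='b': occ=1, LF[6]=C('b')+1=2+1=3
L[7]='$': occ=0, LF[7]=C('$')+0=0+0=0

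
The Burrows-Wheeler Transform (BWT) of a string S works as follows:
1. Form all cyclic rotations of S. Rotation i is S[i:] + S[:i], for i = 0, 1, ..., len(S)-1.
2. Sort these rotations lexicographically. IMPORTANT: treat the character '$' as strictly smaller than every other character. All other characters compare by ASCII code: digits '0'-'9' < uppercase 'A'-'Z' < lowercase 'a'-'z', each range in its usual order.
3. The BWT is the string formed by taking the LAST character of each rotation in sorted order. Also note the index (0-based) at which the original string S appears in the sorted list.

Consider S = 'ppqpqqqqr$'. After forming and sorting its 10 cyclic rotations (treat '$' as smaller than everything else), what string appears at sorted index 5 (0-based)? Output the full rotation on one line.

Answer: qqqqr$ppqp

Derivation:
All 10 rotations (rotation i = S[i:]+S[:i]):
  rot[0] = ppqpqqqqr$
  rot[1] = pqpqqqqr$p
  rot[2] = qpqqqqr$pp
  rot[3] = pqqqqr$ppq
  rot[4] = qqqqr$ppqp
  rot[5] = qqqr$ppqpq
  rot[6] = qqr$ppqpqq
  rot[7] = qr$ppqpqqq
  rot[8] = r$ppqpqqqq
  rot[9] = $ppqpqqqqr
Sorted (with $ < everything):
  sorted[0] = $ppqpqqqqr
  sorted[1] = ppqpqqqqr$
  sorted[2] = pqpqqqqr$p
  sorted[3] = pqqqqr$ppq
  sorted[4] = qpqqqqr$pp
  sorted[5] = qqqqr$ppqp
  sorted[6] = qqqr$ppqpq
  sorted[7] = qqr$ppqpqq
  sorted[8] = qr$ppqpqqq
  sorted[9] = r$ppqpqqqq
sorted[5] = qqqqr$ppqp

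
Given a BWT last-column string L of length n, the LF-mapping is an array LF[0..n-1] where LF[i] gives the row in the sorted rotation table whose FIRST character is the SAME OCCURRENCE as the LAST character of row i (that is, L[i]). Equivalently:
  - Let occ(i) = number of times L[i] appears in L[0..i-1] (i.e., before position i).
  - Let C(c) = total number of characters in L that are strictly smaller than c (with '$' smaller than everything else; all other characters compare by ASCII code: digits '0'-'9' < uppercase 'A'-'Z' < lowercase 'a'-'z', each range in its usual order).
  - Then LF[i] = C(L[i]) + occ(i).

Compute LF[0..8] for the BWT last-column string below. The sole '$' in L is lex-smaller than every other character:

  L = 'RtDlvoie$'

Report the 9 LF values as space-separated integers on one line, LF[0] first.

Char counts: '$':1, 'D':1, 'R':1, 'e':1, 'i':1, 'l':1, 'o':1, 't':1, 'v':1
C (first-col start): C('$')=0, C('D')=1, C('R')=2, C('e')=3, C('i')=4, C('l')=5, C('o')=6, C('t')=7, C('v')=8
L[0]='R': occ=0, LF[0]=C('R')+0=2+0=2
L[1]='t': occ=0, LF[1]=C('t')+0=7+0=7
L[2]='D': occ=0, LF[2]=C('D')+0=1+0=1
L[3]='l': occ=0, LF[3]=C('l')+0=5+0=5
L[4]='v': occ=0, LF[4]=C('v')+0=8+0=8
L[5]='o': occ=0, LF[5]=C('o')+0=6+0=6
L[6]='i': occ=0, LF[6]=C('i')+0=4+0=4
L[7]='e': occ=0, LF[7]=C('e')+0=3+0=3
L[8]='$': occ=0, LF[8]=C('$')+0=0+0=0

Answer: 2 7 1 5 8 6 4 3 0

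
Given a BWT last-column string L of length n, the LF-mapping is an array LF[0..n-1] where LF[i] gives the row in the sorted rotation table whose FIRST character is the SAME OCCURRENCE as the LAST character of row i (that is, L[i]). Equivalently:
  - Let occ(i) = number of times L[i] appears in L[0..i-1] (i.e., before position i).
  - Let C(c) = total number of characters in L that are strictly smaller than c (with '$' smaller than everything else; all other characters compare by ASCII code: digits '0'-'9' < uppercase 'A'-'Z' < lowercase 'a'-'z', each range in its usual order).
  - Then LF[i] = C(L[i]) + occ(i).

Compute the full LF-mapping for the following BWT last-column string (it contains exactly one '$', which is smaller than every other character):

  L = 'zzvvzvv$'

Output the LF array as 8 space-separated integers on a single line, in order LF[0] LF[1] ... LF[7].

Answer: 5 6 1 2 7 3 4 0

Derivation:
Char counts: '$':1, 'v':4, 'z':3
C (first-col start): C('$')=0, C('v')=1, C('z')=5
L[0]='z': occ=0, LF[0]=C('z')+0=5+0=5
L[1]='z': occ=1, LF[1]=C('z')+1=5+1=6
L[2]='v': occ=0, LF[2]=C('v')+0=1+0=1
L[3]='v': occ=1, LF[3]=C('v')+1=1+1=2
L[4]='z': occ=2, LF[4]=C('z')+2=5+2=7
L[5]='v': occ=2, LF[5]=C('v')+2=1+2=3
L[6]='v': occ=3, LF[6]=C('v')+3=1+3=4
L[7]='$': occ=0, LF[7]=C('$')+0=0+0=0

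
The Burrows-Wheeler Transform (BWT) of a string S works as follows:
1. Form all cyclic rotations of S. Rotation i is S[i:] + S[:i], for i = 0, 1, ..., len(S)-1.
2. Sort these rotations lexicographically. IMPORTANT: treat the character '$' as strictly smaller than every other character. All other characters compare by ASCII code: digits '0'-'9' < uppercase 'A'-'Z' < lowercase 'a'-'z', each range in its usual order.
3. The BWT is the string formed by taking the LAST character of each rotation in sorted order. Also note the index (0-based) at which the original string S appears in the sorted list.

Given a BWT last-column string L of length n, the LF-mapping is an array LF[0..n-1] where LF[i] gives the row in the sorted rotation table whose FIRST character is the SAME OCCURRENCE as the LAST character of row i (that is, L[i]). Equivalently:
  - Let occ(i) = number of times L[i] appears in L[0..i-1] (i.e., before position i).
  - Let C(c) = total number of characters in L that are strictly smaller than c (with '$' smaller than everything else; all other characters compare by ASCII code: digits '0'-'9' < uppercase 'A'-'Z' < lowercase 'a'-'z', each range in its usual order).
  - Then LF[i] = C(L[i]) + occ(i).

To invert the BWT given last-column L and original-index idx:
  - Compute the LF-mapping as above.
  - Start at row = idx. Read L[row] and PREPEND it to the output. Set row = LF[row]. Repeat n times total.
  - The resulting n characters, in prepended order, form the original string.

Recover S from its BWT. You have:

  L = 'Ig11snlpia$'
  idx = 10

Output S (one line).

LF mapping: 3 5 1 2 10 8 7 9 6 4 0
Walk LF starting at row 10, prepending L[row]:
  step 1: row=10, L[10]='$', prepend. Next row=LF[10]=0
  step 2: row=0, L[0]='I', prepend. Next row=LF[0]=3
  step 3: row=3, L[3]='1', prepend. Next row=LF[3]=2
  step 4: row=2, L[2]='1', prepend. Next row=LF[2]=1
  step 5: row=1, L[1]='g', prepend. Next row=LF[1]=5
  step 6: row=5, L[5]='n', prepend. Next row=LF[5]=8
  step 7: row=8, L[8]='i', prepend. Next row=LF[8]=6
  step 8: row=6, L[6]='l', prepend. Next row=LF[6]=7
  step 9: row=7, L[7]='p', prepend. Next row=LF[7]=9
  step 10: row=9, L[9]='a', prepend. Next row=LF[9]=4
  step 11: row=4, L[4]='s', prepend. Next row=LF[4]=10
Reversed output: sapling11I$

Answer: sapling11I$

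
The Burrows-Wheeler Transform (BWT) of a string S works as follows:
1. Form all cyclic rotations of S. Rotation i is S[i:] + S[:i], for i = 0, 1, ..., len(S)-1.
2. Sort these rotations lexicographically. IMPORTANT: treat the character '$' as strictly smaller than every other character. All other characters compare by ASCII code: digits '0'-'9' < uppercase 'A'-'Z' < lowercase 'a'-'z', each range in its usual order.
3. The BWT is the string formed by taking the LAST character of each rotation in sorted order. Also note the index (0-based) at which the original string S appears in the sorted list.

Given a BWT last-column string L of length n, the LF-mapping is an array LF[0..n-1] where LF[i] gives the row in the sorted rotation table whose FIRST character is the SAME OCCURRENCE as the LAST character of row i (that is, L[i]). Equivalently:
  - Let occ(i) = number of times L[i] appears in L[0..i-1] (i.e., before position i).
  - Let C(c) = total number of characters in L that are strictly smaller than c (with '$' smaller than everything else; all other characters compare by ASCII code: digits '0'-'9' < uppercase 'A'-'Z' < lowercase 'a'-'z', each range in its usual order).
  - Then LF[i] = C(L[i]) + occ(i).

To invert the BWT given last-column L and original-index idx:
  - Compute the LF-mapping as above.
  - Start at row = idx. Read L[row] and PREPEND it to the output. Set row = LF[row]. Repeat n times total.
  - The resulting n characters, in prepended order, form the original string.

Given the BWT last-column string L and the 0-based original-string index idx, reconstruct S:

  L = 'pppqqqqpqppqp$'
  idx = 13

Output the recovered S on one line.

LF mapping: 1 2 3 8 9 10 11 4 12 5 6 13 7 0
Walk LF starting at row 13, prepending L[row]:
  step 1: row=13, L[13]='$', prepend. Next row=LF[13]=0
  step 2: row=0, L[0]='p', prepend. Next row=LF[0]=1
  step 3: row=1, L[1]='p', prepend. Next row=LF[1]=2
  step 4: row=2, L[2]='p', prepend. Next row=LF[2]=3
  step 5: row=3, L[3]='q', prepend. Next row=LF[3]=8
  step 6: row=8, L[8]='q', prepend. Next row=LF[8]=12
  step 7: row=12, L[12]='p', prepend. Next row=LF[12]=7
  step 8: row=7, L[7]='p', prepend. Next row=LF[7]=4
  step 9: row=4, L[4]='q', prepend. Next row=LF[4]=9
  step 10: row=9, L[9]='p', prepend. Next row=LF[9]=5
  step 11: row=5, L[5]='q', prepend. Next row=LF[5]=10
  step 12: row=10, L[10]='p', prepend. Next row=LF[10]=6
  step 13: row=6, L[6]='q', prepend. Next row=LF[6]=11
  step 14: row=11, L[11]='q', prepend. Next row=LF[11]=13
Reversed output: qqpqpqppqqppp$

Answer: qqpqpqppqqppp$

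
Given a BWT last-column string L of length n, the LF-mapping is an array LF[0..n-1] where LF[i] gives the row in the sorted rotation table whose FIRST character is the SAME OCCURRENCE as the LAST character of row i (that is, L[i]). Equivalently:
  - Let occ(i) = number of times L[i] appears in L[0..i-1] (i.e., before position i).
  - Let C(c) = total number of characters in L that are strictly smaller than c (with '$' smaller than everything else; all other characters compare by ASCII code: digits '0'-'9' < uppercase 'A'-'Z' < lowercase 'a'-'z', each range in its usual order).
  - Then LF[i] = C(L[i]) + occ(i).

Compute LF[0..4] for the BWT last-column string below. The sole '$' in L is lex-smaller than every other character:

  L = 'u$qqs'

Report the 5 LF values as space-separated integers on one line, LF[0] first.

Answer: 4 0 1 2 3

Derivation:
Char counts: '$':1, 'q':2, 's':1, 'u':1
C (first-col start): C('$')=0, C('q')=1, C('s')=3, C('u')=4
L[0]='u': occ=0, LF[0]=C('u')+0=4+0=4
L[1]='$': occ=0, LF[1]=C('$')+0=0+0=0
L[2]='q': occ=0, LF[2]=C('q')+0=1+0=1
L[3]='q': occ=1, LF[3]=C('q')+1=1+1=2
L[4]='s': occ=0, LF[4]=C('s')+0=3+0=3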